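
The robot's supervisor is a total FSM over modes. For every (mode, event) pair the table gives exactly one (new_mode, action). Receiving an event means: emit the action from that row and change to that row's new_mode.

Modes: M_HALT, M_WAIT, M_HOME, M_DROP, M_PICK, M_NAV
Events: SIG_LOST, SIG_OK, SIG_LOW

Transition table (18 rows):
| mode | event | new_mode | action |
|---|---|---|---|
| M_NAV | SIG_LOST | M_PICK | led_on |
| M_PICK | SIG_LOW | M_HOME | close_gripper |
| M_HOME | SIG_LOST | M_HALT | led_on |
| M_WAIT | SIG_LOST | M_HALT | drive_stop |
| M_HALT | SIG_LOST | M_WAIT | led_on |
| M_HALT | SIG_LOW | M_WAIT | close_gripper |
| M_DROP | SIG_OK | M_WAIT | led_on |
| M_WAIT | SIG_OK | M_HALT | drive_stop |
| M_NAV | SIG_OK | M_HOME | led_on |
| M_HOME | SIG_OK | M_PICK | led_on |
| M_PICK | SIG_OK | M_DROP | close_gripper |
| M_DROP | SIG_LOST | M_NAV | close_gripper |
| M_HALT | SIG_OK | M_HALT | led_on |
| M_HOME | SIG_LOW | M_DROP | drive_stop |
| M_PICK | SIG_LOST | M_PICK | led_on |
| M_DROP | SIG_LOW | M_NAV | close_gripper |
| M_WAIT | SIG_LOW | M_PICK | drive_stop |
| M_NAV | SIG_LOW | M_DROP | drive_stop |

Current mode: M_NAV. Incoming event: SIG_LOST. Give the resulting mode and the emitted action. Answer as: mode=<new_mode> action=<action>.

current mode = M_NAV; filter table to that mode:
  (M_NAV, SIG_LOST) → (M_PICK, led_on)  ← event matches
  (M_NAV, SIG_OK) → (M_HOME, led_on)
  (M_NAV, SIG_LOW) → (M_DROP, drive_stop)
event = SIG_LOST selects (M_PICK, led_on)

mode=M_PICK action=led_on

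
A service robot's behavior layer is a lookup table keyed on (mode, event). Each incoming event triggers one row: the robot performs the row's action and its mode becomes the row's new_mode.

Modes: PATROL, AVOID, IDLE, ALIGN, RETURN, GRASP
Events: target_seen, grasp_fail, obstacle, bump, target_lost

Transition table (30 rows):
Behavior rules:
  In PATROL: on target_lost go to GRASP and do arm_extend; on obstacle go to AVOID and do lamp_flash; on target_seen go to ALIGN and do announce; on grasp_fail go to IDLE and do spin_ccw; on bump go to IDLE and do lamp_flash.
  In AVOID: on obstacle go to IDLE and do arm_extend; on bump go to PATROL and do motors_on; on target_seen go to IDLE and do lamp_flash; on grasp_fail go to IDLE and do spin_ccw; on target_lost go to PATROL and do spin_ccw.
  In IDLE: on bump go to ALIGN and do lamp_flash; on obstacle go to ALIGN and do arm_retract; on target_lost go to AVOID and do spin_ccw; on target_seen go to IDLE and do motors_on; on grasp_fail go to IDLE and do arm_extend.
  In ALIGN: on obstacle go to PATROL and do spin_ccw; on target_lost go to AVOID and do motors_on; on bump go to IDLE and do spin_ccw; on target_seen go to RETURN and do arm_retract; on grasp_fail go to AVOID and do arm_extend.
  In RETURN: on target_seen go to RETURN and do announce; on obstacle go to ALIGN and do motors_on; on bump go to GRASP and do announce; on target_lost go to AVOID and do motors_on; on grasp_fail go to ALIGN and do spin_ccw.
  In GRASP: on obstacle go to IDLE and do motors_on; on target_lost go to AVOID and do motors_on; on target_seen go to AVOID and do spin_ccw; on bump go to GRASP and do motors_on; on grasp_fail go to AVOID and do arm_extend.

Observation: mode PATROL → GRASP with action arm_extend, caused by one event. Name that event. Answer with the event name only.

target_lost

try target_seen: (PATROL, target_seen) → (ALIGN, announce)
try grasp_fail: (PATROL, grasp_fail) → (IDLE, spin_ccw)
try obstacle: (PATROL, obstacle) → (AVOID, lamp_flash)
try bump: (PATROL, bump) → (IDLE, lamp_flash)
try target_lost: (PATROL, target_lost) → (GRASP, arm_extend)  ← matches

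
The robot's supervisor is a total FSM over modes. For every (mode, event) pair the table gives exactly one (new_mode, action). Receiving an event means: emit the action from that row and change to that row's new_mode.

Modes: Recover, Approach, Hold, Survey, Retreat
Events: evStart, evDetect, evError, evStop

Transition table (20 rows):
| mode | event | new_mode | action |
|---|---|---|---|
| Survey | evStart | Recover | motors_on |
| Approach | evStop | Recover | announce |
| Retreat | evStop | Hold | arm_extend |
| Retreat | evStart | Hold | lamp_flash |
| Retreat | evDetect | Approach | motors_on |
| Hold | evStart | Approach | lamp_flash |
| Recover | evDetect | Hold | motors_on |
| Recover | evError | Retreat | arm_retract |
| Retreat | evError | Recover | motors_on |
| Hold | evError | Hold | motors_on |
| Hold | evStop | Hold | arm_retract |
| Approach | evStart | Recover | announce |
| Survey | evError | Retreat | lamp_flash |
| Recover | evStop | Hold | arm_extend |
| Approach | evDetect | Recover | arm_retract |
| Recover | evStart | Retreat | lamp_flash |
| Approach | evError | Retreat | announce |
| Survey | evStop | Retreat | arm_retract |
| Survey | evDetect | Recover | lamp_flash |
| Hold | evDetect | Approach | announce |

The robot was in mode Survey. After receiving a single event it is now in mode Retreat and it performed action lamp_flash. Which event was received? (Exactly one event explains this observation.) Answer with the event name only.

try evStart: (Survey, evStart) → (Recover, motors_on)
try evDetect: (Survey, evDetect) → (Recover, lamp_flash)
try evError: (Survey, evError) → (Retreat, lamp_flash)  ← matches
try evStop: (Survey, evStop) → (Retreat, arm_retract)

evError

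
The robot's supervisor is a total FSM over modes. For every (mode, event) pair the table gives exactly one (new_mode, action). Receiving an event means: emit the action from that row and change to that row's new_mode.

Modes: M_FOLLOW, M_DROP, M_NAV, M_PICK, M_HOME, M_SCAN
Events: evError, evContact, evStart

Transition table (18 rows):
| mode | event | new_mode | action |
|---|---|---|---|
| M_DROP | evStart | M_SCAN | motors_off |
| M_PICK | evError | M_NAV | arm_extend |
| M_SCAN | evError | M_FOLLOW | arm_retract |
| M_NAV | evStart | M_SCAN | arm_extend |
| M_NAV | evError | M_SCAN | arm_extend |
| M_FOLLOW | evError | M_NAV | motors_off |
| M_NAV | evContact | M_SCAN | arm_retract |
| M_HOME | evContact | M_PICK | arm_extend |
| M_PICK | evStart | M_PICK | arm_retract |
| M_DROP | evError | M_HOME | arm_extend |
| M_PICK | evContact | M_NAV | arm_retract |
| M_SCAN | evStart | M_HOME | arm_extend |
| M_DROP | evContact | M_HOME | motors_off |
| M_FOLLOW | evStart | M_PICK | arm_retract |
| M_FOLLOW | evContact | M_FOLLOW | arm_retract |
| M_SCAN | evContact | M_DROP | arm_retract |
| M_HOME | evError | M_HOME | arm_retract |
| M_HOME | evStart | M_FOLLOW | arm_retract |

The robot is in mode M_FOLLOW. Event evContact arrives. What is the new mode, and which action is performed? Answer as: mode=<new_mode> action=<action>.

current mode = M_FOLLOW; filter table to that mode:
  (M_FOLLOW, evError) → (M_NAV, motors_off)
  (M_FOLLOW, evStart) → (M_PICK, arm_retract)
  (M_FOLLOW, evContact) → (M_FOLLOW, arm_retract)  ← event matches
event = evContact selects (M_FOLLOW, arm_retract)

mode=M_FOLLOW action=arm_retract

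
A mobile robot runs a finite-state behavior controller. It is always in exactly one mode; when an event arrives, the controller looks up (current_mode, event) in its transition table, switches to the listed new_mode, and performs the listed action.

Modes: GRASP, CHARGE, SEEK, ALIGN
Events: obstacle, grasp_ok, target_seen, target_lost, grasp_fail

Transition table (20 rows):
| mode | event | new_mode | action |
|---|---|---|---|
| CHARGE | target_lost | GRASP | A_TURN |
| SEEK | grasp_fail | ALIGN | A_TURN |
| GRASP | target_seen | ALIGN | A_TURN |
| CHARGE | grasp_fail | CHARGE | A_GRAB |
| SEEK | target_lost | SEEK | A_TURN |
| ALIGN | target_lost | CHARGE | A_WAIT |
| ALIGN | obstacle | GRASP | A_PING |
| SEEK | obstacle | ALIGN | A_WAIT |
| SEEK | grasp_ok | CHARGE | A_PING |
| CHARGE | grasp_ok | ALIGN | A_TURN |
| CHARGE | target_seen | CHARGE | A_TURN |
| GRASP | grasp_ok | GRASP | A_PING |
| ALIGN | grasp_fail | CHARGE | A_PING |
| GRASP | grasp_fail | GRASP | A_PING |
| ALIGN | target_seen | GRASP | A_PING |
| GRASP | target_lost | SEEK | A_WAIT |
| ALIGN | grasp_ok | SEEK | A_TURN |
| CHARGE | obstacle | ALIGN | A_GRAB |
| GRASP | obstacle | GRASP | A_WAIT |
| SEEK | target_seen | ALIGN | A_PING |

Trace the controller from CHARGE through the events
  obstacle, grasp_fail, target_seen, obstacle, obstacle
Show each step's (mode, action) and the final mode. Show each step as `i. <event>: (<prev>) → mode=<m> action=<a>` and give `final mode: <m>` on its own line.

final mode: GRASP

1. obstacle: (CHARGE) → mode=ALIGN action=A_GRAB
2. grasp_fail: (ALIGN) → mode=CHARGE action=A_PING
3. target_seen: (CHARGE) → mode=CHARGE action=A_TURN
4. obstacle: (CHARGE) → mode=ALIGN action=A_GRAB
5. obstacle: (ALIGN) → mode=GRASP action=A_PING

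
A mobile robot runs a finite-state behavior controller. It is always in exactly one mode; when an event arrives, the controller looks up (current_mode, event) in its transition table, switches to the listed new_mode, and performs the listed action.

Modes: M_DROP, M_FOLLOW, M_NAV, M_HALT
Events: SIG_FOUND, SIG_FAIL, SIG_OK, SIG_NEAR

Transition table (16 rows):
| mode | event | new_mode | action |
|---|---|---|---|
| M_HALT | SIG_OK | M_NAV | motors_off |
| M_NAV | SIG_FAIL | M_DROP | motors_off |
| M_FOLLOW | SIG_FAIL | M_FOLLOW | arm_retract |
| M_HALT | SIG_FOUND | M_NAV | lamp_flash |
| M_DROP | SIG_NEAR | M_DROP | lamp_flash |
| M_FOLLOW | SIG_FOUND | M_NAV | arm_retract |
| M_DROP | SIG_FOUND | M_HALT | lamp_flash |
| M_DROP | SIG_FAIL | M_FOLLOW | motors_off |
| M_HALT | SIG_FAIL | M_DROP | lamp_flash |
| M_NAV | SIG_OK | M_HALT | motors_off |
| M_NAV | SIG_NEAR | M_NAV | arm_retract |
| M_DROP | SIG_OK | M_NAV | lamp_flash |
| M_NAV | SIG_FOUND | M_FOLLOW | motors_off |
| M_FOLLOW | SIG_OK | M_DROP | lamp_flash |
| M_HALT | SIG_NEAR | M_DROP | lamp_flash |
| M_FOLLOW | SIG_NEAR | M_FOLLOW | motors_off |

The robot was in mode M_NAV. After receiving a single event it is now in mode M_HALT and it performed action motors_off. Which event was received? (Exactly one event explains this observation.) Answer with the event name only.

SIG_OK

try SIG_FOUND: (M_NAV, SIG_FOUND) → (M_FOLLOW, motors_off)
try SIG_FAIL: (M_NAV, SIG_FAIL) → (M_DROP, motors_off)
try SIG_OK: (M_NAV, SIG_OK) → (M_HALT, motors_off)  ← matches
try SIG_NEAR: (M_NAV, SIG_NEAR) → (M_NAV, arm_retract)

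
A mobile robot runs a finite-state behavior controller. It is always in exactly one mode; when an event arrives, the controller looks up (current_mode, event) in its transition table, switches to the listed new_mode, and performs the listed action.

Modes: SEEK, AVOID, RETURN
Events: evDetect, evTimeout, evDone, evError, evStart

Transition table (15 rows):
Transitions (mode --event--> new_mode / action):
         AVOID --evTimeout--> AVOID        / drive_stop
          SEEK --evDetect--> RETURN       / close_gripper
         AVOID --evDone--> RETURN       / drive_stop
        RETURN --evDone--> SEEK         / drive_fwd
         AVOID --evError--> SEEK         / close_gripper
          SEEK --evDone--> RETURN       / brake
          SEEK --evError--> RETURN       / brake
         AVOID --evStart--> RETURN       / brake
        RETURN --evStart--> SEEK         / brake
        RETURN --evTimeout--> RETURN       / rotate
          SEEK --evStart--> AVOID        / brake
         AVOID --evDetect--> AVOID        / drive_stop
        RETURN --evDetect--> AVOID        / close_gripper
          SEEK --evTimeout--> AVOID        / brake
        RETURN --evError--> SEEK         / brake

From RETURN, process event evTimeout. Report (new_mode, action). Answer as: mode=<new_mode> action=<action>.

mode=RETURN action=rotate

current mode = RETURN; filter table to that mode:
  (RETURN, evDone) → (SEEK, drive_fwd)
  (RETURN, evStart) → (SEEK, brake)
  (RETURN, evTimeout) → (RETURN, rotate)  ← event matches
  (RETURN, evDetect) → (AVOID, close_gripper)
  (RETURN, evError) → (SEEK, brake)
event = evTimeout selects (RETURN, rotate)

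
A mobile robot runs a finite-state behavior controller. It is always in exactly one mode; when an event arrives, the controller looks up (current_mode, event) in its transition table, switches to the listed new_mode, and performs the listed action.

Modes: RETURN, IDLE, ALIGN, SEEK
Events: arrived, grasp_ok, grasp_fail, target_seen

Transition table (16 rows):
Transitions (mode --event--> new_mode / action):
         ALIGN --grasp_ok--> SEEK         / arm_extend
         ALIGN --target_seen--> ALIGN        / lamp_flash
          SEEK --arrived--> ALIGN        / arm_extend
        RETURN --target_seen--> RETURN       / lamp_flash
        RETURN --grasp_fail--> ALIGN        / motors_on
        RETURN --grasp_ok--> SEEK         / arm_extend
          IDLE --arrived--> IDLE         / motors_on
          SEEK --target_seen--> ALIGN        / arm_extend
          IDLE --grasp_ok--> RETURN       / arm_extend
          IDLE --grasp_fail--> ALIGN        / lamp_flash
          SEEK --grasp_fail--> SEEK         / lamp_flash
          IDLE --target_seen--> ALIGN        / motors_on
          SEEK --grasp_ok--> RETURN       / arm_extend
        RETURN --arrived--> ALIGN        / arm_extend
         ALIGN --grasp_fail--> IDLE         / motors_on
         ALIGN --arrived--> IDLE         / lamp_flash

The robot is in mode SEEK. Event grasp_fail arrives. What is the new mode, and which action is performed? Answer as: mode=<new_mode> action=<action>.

mode=SEEK action=lamp_flash

current mode = SEEK; filter table to that mode:
  (SEEK, arrived) → (ALIGN, arm_extend)
  (SEEK, target_seen) → (ALIGN, arm_extend)
  (SEEK, grasp_fail) → (SEEK, lamp_flash)  ← event matches
  (SEEK, grasp_ok) → (RETURN, arm_extend)
event = grasp_fail selects (SEEK, lamp_flash)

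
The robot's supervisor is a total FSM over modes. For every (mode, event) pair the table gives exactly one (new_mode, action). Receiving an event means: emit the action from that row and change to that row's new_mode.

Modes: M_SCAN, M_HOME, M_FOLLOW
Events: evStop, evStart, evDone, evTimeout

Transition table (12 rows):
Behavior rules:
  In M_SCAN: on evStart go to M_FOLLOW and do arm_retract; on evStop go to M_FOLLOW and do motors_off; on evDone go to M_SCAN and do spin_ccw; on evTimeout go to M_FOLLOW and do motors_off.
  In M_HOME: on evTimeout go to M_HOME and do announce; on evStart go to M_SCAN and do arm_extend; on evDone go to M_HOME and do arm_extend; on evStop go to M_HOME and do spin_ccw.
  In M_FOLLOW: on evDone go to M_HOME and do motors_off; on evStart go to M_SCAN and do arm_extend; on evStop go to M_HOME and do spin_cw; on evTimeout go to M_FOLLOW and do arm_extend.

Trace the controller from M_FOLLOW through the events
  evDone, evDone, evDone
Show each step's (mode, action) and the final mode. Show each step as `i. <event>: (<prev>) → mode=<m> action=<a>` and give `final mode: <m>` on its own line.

1. evDone: (M_FOLLOW) → mode=M_HOME action=motors_off
2. evDone: (M_HOME) → mode=M_HOME action=arm_extend
3. evDone: (M_HOME) → mode=M_HOME action=arm_extend

final mode: M_HOME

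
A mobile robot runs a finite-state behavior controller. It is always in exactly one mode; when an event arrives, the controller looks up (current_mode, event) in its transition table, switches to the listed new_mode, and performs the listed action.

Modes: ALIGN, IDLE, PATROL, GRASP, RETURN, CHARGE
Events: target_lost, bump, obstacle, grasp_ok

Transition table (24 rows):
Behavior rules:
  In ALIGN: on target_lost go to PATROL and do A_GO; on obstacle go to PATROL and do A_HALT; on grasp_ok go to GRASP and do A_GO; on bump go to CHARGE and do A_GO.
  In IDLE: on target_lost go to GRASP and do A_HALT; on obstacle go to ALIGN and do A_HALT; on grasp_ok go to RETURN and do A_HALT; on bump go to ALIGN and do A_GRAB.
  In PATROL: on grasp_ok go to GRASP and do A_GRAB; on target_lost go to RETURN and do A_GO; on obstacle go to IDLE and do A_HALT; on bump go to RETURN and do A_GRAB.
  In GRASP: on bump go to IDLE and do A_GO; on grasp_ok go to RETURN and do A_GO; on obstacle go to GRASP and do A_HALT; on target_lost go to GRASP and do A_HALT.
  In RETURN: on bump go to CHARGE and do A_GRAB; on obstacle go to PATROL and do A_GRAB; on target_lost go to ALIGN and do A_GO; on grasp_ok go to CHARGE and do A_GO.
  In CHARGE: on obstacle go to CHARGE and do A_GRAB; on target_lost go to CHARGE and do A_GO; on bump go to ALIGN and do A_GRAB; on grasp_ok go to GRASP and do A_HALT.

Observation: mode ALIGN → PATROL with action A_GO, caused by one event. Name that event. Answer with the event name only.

try target_lost: (ALIGN, target_lost) → (PATROL, A_GO)  ← matches
try bump: (ALIGN, bump) → (CHARGE, A_GO)
try obstacle: (ALIGN, obstacle) → (PATROL, A_HALT)
try grasp_ok: (ALIGN, grasp_ok) → (GRASP, A_GO)

target_lost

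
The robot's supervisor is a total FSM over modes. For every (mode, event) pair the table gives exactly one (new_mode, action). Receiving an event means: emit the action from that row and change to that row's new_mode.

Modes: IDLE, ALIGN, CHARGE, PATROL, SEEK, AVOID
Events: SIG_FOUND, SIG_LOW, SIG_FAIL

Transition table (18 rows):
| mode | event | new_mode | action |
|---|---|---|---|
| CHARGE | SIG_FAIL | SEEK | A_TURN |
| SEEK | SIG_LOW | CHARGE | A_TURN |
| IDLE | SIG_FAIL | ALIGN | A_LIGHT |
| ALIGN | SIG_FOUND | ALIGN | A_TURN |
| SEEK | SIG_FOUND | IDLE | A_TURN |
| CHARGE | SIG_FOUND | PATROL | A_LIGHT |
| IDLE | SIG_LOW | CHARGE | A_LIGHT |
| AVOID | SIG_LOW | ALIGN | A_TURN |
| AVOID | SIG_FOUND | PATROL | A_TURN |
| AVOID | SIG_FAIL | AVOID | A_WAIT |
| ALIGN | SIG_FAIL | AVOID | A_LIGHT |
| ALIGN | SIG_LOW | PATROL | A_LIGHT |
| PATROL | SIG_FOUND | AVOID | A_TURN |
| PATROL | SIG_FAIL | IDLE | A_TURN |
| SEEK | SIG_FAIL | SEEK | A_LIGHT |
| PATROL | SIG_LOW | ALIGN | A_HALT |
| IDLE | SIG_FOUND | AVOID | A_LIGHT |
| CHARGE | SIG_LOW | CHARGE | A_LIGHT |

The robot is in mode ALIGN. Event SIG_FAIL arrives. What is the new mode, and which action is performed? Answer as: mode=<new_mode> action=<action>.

current mode = ALIGN; filter table to that mode:
  (ALIGN, SIG_FOUND) → (ALIGN, A_TURN)
  (ALIGN, SIG_FAIL) → (AVOID, A_LIGHT)  ← event matches
  (ALIGN, SIG_LOW) → (PATROL, A_LIGHT)
event = SIG_FAIL selects (AVOID, A_LIGHT)

mode=AVOID action=A_LIGHT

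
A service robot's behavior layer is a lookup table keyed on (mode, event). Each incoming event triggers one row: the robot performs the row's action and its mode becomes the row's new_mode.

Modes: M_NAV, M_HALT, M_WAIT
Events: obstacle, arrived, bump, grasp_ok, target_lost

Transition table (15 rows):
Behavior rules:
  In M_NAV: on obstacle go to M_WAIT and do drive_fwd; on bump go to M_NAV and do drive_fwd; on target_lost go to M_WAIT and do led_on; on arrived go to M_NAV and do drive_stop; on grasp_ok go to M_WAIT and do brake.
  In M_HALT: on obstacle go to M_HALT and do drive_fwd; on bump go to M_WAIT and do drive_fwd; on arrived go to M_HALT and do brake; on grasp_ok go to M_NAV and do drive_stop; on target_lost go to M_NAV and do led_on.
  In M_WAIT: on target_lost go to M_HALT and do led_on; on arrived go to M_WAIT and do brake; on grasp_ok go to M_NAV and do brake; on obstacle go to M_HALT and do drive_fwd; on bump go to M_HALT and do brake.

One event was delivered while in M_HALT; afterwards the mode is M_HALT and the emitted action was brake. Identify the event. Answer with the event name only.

try obstacle: (M_HALT, obstacle) → (M_HALT, drive_fwd)
try arrived: (M_HALT, arrived) → (M_HALT, brake)  ← matches
try bump: (M_HALT, bump) → (M_WAIT, drive_fwd)
try grasp_ok: (M_HALT, grasp_ok) → (M_NAV, drive_stop)
try target_lost: (M_HALT, target_lost) → (M_NAV, led_on)

arrived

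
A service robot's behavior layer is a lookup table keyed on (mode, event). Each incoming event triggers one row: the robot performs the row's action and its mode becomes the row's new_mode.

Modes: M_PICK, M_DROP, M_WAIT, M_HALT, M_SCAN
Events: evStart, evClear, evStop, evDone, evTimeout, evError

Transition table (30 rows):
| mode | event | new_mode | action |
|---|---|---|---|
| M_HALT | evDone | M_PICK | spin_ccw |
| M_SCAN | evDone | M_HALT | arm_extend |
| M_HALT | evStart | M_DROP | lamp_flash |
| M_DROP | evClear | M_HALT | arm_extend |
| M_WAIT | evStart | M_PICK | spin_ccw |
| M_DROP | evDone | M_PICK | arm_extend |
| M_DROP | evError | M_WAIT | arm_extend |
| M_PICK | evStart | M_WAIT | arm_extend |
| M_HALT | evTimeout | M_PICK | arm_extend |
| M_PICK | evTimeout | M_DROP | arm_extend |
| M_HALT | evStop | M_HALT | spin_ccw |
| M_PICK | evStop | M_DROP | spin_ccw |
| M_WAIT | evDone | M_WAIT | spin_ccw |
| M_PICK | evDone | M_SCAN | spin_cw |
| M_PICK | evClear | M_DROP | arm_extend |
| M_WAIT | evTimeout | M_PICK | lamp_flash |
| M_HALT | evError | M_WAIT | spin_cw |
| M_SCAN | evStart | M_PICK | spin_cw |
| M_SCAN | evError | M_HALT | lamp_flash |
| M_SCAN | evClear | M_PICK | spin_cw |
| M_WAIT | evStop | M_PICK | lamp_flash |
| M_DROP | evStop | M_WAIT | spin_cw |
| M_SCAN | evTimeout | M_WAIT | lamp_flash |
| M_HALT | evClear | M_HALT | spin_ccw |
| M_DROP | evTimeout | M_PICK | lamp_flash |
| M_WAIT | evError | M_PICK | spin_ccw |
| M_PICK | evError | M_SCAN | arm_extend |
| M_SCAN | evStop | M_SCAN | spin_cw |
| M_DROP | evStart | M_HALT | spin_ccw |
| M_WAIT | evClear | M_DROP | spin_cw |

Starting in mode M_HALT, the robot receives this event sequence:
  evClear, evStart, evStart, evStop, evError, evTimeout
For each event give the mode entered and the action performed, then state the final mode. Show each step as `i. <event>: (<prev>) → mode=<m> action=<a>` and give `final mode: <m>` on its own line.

final mode: M_PICK

1. evClear: (M_HALT) → mode=M_HALT action=spin_ccw
2. evStart: (M_HALT) → mode=M_DROP action=lamp_flash
3. evStart: (M_DROP) → mode=M_HALT action=spin_ccw
4. evStop: (M_HALT) → mode=M_HALT action=spin_ccw
5. evError: (M_HALT) → mode=M_WAIT action=spin_cw
6. evTimeout: (M_WAIT) → mode=M_PICK action=lamp_flash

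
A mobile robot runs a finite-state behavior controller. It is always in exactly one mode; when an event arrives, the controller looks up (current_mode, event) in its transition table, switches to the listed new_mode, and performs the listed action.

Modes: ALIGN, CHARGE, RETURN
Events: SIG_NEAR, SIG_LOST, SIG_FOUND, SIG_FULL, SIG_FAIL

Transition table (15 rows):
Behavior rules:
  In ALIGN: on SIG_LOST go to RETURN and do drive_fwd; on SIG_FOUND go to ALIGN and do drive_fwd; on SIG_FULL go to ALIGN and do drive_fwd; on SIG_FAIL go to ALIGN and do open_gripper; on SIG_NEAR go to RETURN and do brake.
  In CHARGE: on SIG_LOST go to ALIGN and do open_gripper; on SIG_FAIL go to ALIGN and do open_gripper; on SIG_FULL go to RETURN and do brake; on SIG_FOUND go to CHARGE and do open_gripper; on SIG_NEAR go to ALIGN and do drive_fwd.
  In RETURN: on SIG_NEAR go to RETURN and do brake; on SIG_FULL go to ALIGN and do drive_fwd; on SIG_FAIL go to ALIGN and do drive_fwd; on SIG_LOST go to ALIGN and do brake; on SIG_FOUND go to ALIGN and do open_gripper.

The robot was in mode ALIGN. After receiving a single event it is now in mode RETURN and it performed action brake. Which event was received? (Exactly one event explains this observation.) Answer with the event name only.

SIG_NEAR

try SIG_NEAR: (ALIGN, SIG_NEAR) → (RETURN, brake)  ← matches
try SIG_LOST: (ALIGN, SIG_LOST) → (RETURN, drive_fwd)
try SIG_FOUND: (ALIGN, SIG_FOUND) → (ALIGN, drive_fwd)
try SIG_FULL: (ALIGN, SIG_FULL) → (ALIGN, drive_fwd)
try SIG_FAIL: (ALIGN, SIG_FAIL) → (ALIGN, open_gripper)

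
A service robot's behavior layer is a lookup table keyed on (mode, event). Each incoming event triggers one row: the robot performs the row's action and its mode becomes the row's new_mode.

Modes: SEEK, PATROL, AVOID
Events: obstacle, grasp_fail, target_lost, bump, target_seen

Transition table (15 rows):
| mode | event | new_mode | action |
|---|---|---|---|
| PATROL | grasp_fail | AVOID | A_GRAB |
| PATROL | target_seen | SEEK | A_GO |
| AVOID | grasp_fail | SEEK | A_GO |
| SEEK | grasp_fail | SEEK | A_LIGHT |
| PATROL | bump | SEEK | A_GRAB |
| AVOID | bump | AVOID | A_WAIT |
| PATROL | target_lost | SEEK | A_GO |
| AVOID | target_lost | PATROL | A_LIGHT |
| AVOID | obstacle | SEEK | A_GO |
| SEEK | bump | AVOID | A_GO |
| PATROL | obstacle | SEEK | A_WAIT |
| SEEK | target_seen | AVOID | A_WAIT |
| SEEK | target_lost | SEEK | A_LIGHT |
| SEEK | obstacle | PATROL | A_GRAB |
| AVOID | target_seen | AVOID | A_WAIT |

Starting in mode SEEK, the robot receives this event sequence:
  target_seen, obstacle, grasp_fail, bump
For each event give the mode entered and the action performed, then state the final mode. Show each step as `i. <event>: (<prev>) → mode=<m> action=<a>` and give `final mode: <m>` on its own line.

final mode: AVOID

1. target_seen: (SEEK) → mode=AVOID action=A_WAIT
2. obstacle: (AVOID) → mode=SEEK action=A_GO
3. grasp_fail: (SEEK) → mode=SEEK action=A_LIGHT
4. bump: (SEEK) → mode=AVOID action=A_GO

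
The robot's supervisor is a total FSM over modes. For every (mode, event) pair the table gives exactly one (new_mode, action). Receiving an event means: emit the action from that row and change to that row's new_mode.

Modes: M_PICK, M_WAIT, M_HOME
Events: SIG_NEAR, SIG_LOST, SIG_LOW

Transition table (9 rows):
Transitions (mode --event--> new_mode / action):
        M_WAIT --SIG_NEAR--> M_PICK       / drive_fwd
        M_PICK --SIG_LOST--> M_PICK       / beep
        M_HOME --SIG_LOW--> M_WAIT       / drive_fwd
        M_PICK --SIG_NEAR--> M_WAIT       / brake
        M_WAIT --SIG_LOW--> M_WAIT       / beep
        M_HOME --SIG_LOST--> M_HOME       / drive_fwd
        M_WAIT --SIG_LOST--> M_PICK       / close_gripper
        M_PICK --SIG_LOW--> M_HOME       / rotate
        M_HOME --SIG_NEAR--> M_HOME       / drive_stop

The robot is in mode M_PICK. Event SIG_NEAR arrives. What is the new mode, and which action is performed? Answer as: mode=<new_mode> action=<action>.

current mode = M_PICK; filter table to that mode:
  (M_PICK, SIG_LOST) → (M_PICK, beep)
  (M_PICK, SIG_NEAR) → (M_WAIT, brake)  ← event matches
  (M_PICK, SIG_LOW) → (M_HOME, rotate)
event = SIG_NEAR selects (M_WAIT, brake)

mode=M_WAIT action=brake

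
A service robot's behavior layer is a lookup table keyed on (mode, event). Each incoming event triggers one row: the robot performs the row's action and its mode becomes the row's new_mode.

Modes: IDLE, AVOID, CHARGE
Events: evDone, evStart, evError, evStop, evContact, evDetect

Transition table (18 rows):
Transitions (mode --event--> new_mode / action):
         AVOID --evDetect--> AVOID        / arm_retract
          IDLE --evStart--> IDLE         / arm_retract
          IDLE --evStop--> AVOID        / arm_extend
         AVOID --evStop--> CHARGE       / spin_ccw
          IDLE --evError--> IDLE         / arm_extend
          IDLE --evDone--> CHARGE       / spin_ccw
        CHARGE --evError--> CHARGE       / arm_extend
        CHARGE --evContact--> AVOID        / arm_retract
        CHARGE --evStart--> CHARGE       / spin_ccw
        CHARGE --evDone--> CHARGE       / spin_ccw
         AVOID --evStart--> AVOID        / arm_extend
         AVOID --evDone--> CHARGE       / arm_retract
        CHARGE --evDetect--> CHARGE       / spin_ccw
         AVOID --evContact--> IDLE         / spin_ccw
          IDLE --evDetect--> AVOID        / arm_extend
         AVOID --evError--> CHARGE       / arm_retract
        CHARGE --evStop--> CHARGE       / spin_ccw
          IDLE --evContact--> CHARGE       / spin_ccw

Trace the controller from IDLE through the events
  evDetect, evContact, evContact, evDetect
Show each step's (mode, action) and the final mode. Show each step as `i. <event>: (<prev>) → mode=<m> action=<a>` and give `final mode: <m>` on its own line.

1. evDetect: (IDLE) → mode=AVOID action=arm_extend
2. evContact: (AVOID) → mode=IDLE action=spin_ccw
3. evContact: (IDLE) → mode=CHARGE action=spin_ccw
4. evDetect: (CHARGE) → mode=CHARGE action=spin_ccw

final mode: CHARGE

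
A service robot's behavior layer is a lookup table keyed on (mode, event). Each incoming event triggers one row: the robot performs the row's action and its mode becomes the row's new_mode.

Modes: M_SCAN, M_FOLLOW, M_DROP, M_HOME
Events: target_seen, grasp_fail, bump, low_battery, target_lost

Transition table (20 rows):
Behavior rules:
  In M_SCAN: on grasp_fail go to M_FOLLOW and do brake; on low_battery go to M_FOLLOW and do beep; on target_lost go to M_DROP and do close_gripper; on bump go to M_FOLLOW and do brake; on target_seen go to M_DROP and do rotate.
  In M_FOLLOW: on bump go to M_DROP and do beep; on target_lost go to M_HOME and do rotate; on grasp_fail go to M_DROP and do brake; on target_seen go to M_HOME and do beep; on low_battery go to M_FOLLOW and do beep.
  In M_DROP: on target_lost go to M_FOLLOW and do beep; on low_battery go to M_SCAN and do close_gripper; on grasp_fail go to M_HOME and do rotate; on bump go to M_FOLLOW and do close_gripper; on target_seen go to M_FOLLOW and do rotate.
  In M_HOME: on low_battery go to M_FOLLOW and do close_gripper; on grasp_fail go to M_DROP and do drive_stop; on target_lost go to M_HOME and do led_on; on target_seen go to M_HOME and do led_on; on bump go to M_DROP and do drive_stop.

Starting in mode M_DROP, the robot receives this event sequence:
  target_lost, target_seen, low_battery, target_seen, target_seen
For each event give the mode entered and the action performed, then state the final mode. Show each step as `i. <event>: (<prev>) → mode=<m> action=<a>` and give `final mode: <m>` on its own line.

1. target_lost: (M_DROP) → mode=M_FOLLOW action=beep
2. target_seen: (M_FOLLOW) → mode=M_HOME action=beep
3. low_battery: (M_HOME) → mode=M_FOLLOW action=close_gripper
4. target_seen: (M_FOLLOW) → mode=M_HOME action=beep
5. target_seen: (M_HOME) → mode=M_HOME action=led_on

final mode: M_HOME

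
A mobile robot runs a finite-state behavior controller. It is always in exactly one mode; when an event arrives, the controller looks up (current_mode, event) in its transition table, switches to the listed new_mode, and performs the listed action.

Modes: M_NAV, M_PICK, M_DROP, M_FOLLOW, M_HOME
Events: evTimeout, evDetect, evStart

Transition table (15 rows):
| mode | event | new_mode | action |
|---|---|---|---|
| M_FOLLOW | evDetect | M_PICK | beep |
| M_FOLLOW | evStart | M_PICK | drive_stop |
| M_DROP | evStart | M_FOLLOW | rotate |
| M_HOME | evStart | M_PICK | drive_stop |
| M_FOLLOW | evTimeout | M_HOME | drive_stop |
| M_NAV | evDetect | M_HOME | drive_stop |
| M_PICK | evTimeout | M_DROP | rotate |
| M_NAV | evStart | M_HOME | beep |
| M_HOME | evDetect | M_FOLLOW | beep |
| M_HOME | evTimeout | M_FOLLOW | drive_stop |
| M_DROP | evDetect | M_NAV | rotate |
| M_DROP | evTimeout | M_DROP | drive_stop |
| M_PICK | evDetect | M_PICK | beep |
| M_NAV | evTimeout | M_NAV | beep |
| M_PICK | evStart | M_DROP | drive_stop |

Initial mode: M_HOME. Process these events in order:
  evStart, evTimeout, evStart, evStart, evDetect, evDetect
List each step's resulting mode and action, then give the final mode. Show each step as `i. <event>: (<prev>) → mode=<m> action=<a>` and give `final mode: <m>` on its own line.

1. evStart: (M_HOME) → mode=M_PICK action=drive_stop
2. evTimeout: (M_PICK) → mode=M_DROP action=rotate
3. evStart: (M_DROP) → mode=M_FOLLOW action=rotate
4. evStart: (M_FOLLOW) → mode=M_PICK action=drive_stop
5. evDetect: (M_PICK) → mode=M_PICK action=beep
6. evDetect: (M_PICK) → mode=M_PICK action=beep

final mode: M_PICK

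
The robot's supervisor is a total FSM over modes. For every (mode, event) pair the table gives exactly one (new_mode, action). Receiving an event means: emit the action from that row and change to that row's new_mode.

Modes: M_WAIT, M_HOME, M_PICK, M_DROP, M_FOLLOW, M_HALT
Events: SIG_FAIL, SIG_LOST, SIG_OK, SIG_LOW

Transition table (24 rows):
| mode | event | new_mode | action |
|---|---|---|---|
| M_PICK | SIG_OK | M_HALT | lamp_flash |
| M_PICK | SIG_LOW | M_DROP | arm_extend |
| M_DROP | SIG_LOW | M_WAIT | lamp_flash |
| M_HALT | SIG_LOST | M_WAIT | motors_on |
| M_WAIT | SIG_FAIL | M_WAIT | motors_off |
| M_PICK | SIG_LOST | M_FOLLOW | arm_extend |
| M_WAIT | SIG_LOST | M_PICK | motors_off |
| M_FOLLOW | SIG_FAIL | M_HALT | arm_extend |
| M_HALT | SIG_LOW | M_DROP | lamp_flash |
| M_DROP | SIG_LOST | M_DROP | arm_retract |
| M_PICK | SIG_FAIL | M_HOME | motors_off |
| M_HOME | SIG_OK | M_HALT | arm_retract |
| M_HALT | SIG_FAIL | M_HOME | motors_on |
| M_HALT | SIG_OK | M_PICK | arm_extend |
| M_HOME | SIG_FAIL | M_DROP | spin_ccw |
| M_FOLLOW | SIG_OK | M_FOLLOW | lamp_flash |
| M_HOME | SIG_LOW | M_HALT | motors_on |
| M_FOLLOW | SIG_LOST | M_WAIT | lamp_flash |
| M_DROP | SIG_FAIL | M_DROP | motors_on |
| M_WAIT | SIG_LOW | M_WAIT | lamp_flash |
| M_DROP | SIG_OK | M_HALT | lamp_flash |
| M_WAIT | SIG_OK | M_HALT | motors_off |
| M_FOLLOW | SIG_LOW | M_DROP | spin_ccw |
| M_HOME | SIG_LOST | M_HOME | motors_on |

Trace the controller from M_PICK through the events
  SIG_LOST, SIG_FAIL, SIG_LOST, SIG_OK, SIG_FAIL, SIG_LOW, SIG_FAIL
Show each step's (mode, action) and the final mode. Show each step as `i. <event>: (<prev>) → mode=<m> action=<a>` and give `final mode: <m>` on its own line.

final mode: M_HOME

1. SIG_LOST: (M_PICK) → mode=M_FOLLOW action=arm_extend
2. SIG_FAIL: (M_FOLLOW) → mode=M_HALT action=arm_extend
3. SIG_LOST: (M_HALT) → mode=M_WAIT action=motors_on
4. SIG_OK: (M_WAIT) → mode=M_HALT action=motors_off
5. SIG_FAIL: (M_HALT) → mode=M_HOME action=motors_on
6. SIG_LOW: (M_HOME) → mode=M_HALT action=motors_on
7. SIG_FAIL: (M_HALT) → mode=M_HOME action=motors_on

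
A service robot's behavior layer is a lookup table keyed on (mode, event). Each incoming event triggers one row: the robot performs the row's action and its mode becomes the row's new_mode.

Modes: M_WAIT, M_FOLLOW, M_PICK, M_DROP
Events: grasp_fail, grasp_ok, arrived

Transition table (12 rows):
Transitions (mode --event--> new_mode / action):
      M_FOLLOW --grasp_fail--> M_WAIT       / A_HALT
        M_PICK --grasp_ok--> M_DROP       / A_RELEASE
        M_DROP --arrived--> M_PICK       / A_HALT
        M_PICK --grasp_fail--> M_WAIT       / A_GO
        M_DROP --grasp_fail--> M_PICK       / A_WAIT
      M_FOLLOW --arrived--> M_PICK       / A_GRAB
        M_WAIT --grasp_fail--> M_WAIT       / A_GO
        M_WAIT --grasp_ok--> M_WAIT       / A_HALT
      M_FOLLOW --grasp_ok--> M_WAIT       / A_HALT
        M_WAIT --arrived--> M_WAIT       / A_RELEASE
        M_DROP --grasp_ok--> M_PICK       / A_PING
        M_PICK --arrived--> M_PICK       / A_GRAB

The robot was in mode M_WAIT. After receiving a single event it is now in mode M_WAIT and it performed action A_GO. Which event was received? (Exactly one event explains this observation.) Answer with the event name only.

try grasp_fail: (M_WAIT, grasp_fail) → (M_WAIT, A_GO)  ← matches
try grasp_ok: (M_WAIT, grasp_ok) → (M_WAIT, A_HALT)
try arrived: (M_WAIT, arrived) → (M_WAIT, A_RELEASE)

grasp_fail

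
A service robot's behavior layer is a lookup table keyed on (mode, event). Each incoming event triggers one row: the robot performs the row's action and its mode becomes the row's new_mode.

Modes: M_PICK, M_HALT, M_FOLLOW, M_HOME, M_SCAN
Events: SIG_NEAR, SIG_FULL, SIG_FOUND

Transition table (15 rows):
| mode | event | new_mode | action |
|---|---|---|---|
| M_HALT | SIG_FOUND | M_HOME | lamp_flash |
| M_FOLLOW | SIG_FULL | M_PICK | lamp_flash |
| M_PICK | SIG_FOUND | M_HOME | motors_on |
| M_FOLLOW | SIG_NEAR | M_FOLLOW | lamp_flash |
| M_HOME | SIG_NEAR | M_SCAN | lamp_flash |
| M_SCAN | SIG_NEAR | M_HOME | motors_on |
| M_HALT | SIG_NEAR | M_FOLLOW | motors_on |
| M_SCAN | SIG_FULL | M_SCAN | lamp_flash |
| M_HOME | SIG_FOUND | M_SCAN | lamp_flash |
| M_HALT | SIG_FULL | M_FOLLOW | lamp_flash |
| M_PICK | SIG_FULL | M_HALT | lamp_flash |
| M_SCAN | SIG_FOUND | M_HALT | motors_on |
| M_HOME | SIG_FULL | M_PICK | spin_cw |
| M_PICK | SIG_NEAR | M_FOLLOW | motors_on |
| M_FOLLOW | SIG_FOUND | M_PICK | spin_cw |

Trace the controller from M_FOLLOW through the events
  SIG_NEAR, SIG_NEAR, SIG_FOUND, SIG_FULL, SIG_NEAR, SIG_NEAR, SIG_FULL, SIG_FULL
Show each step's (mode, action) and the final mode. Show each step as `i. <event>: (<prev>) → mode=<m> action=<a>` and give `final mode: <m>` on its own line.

final mode: M_HALT

1. SIG_NEAR: (M_FOLLOW) → mode=M_FOLLOW action=lamp_flash
2. SIG_NEAR: (M_FOLLOW) → mode=M_FOLLOW action=lamp_flash
3. SIG_FOUND: (M_FOLLOW) → mode=M_PICK action=spin_cw
4. SIG_FULL: (M_PICK) → mode=M_HALT action=lamp_flash
5. SIG_NEAR: (M_HALT) → mode=M_FOLLOW action=motors_on
6. SIG_NEAR: (M_FOLLOW) → mode=M_FOLLOW action=lamp_flash
7. SIG_FULL: (M_FOLLOW) → mode=M_PICK action=lamp_flash
8. SIG_FULL: (M_PICK) → mode=M_HALT action=lamp_flash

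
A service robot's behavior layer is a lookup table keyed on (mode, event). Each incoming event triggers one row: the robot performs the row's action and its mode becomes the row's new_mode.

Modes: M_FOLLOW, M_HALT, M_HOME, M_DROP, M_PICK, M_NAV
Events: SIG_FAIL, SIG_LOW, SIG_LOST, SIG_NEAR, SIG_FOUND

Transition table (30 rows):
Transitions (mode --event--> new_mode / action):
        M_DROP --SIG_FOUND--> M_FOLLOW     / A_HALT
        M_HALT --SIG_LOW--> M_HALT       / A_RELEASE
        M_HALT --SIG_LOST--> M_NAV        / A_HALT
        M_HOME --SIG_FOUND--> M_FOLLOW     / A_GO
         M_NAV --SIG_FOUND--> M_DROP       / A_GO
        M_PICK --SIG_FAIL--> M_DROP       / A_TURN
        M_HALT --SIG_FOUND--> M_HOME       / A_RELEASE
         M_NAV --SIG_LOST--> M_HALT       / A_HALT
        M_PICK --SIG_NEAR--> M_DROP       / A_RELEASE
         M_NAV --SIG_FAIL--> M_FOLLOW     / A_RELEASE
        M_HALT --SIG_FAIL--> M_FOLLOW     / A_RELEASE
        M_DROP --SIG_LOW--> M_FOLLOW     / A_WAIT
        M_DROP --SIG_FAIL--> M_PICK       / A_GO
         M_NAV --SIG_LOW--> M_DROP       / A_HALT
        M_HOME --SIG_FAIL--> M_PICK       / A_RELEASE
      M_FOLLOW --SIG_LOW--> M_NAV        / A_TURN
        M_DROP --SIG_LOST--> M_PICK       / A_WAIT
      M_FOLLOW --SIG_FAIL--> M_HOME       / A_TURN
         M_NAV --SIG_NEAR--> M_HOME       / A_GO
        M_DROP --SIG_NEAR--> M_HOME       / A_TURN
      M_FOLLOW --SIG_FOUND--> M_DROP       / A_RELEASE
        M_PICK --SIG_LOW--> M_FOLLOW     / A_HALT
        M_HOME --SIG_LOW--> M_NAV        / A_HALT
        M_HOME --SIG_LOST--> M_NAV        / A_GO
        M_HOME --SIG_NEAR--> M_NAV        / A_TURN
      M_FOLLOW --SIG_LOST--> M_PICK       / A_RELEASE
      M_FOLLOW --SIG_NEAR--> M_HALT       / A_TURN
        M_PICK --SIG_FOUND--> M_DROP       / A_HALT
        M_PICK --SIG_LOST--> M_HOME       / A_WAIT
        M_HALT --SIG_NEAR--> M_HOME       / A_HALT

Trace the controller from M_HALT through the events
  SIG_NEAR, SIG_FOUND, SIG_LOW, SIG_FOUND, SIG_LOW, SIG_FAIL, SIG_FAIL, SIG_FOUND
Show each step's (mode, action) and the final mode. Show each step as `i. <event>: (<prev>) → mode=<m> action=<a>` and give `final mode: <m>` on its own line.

final mode: M_DROP

1. SIG_NEAR: (M_HALT) → mode=M_HOME action=A_HALT
2. SIG_FOUND: (M_HOME) → mode=M_FOLLOW action=A_GO
3. SIG_LOW: (M_FOLLOW) → mode=M_NAV action=A_TURN
4. SIG_FOUND: (M_NAV) → mode=M_DROP action=A_GO
5. SIG_LOW: (M_DROP) → mode=M_FOLLOW action=A_WAIT
6. SIG_FAIL: (M_FOLLOW) → mode=M_HOME action=A_TURN
7. SIG_FAIL: (M_HOME) → mode=M_PICK action=A_RELEASE
8. SIG_FOUND: (M_PICK) → mode=M_DROP action=A_HALT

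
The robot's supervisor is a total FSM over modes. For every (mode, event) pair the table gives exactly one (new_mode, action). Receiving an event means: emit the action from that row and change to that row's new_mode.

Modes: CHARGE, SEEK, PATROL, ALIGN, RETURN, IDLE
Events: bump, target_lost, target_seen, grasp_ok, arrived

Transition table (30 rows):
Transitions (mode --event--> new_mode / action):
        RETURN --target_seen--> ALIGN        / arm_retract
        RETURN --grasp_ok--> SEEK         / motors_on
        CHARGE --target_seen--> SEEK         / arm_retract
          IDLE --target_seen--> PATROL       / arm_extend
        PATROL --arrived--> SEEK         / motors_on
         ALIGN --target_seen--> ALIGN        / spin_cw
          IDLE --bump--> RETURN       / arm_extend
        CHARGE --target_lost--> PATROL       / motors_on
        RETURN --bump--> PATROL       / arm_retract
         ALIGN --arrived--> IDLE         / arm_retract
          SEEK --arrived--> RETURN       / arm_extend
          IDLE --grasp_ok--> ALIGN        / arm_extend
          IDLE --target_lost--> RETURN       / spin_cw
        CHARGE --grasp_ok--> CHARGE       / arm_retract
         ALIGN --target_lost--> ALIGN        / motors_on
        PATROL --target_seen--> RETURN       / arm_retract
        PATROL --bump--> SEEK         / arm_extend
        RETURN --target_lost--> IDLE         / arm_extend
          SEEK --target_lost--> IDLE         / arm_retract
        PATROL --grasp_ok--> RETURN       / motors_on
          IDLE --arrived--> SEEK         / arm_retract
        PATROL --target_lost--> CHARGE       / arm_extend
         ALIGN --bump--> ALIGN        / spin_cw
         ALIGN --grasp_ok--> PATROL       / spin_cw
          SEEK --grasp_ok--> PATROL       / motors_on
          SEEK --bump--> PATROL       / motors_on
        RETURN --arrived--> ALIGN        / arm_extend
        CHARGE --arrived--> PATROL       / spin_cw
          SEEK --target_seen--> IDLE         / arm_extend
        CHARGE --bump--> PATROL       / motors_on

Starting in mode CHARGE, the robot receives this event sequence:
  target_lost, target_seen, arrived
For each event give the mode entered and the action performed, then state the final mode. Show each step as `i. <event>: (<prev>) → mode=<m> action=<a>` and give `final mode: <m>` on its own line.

final mode: ALIGN

1. target_lost: (CHARGE) → mode=PATROL action=motors_on
2. target_seen: (PATROL) → mode=RETURN action=arm_retract
3. arrived: (RETURN) → mode=ALIGN action=arm_extend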